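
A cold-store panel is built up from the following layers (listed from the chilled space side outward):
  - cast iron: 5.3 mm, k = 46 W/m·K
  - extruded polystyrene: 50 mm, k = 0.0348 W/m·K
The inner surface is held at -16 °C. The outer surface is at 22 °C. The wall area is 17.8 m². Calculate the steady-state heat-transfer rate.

Using the resistance-network approach (series):
R_cast iron = L/(kA) = 0.0053/(46×17.8) = 6.473×10^-6 K/W
R_extruded polystyrene = L/(kA) = 0.05/(0.0348×17.8) = 0.08072 K/W
R_total = 0.08072 K/W
Q = ΔT / R_total = 38 / 0.08072

Q ≈ 471 W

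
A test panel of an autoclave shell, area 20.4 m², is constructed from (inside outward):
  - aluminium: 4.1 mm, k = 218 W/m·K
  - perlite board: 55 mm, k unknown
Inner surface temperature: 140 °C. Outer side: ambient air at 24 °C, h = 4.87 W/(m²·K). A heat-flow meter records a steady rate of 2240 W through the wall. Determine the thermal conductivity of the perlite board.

Series thermal resistances:
R_aluminium = L/(kA) = 0.0041/(218×20.4) = 9.219×10^-7 K/W
R_outer film = 1/(h_o·A) = 1/(4.87×20.4) = 0.01007 K/W
Sum of known resistances R_other = 0.01007 K/W
Total R = ΔT/Q = 116/2240 = 0.05179 K/W
R_perlite board = R_total − R_other = 0.04172 K/W
k = L/(R·A) = 0.055/(0.04172×20.4)

k ≈ 0.0646 W/(m·K)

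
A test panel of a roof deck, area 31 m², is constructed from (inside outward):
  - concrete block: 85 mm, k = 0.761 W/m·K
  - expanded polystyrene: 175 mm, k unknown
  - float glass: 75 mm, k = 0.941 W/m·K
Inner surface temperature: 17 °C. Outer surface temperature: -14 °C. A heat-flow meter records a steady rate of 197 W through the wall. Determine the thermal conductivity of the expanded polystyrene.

k ≈ 0.0373 W/(m·K)

Treating each layer as a thermal resistance in series:
R_concrete block = L/(kA) = 0.085/(0.761×31) = 0.003603 K/W
R_float glass = L/(kA) = 0.075/(0.941×31) = 0.002571 K/W
Sum of known resistances R_other = 0.006174 K/W
Total R = ΔT/Q = 31/197 = 0.1574 K/W
R_expanded polystyrene = R_total − R_other = 0.1512 K/W
k = L/(R·A) = 0.175/(0.1512×31)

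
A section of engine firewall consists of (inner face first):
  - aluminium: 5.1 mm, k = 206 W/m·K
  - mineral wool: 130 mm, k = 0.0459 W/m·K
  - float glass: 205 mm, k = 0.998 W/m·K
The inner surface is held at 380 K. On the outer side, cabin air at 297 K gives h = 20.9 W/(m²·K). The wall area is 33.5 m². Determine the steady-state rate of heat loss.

Q ≈ 901 W

Using the resistance-network approach (series):
R_aluminium = L/(kA) = 0.0051/(206×33.5) = 7.39×10^-7 K/W
R_mineral wool = L/(kA) = 0.13/(0.0459×33.5) = 0.08454 K/W
R_float glass = L/(kA) = 0.205/(0.998×33.5) = 0.006132 K/W
R_outer film = 1/(h_o·A) = 1/(20.9×33.5) = 0.001428 K/W
R_total = 0.09211 K/W
Q = ΔT / R_total = 83 / 0.09211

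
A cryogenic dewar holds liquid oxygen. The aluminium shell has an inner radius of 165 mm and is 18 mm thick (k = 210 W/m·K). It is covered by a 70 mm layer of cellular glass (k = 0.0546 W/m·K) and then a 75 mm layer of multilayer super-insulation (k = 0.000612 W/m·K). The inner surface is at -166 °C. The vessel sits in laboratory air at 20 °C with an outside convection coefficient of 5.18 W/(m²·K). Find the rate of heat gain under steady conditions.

Q ≈ 1.55 W

Each spherical layer contributes R = (1/r_i − 1/r_o)/(4πk):
R_aluminium shell = (1/0.165 − 1/0.183)/(4π×210) = 2.259×10^-4 K/W
R_cellular glass = (1/0.183 − 1/0.253)/(4π×0.0546) = 2.204 K/W
R_multilayer super-insulation = (1/0.253 − 1/0.328)/(4π×0.000612) = 117.5 K/W
R_outer film = 1/(h·4πr_o²) = 1/(5.18×4π×0.328²) = 0.1428 K/W
R_total = 119.9 K/W
Q = ΔT/R_total = 186/119.9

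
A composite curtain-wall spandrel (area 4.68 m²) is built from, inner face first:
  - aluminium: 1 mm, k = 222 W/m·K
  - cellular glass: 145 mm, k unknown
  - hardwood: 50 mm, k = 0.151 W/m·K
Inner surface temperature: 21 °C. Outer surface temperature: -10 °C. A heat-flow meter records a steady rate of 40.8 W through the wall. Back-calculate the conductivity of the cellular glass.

k ≈ 0.045 W/(m·K)

Treating each layer as a thermal resistance in series:
R_aluminium = L/(kA) = 0.001/(222×4.68) = 9.625×10^-7 K/W
R_hardwood = L/(kA) = 0.05/(0.151×4.68) = 0.07075 K/W
Sum of known resistances R_other = 0.07075 K/W
Total R = ΔT/Q = 31/40.8 = 0.7598 K/W
R_cellular glass = R_total − R_other = 0.689 K/W
k = L/(R·A) = 0.145/(0.689×4.68)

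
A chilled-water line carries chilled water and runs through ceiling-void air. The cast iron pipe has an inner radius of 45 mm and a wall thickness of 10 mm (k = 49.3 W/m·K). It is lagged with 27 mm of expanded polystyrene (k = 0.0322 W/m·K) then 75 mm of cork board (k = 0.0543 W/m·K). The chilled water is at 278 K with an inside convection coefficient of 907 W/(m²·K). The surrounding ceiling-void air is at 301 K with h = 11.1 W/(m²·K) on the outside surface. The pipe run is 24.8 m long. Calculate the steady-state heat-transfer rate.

Radial resistances (cylindrical: R_cond = ln(r_o/r_i)/(2πkL), R_conv = 1/(h·2πrL)):
R_inner film = 1/(h_i·2πr₁L) = 1/(907×2π×0.045×24.8) = 1.572×10^-4 K/W
R_cast iron pipe wall = ln(55/45)/(2π×49.3×24.8) = 2.612×10^-5 K/W
R_expanded polystyrene = ln(82/55)/(2π×0.0322×24.8) = 0.0796 K/W
R_cork board = ln(157/82)/(2π×0.0543×24.8) = 0.07677 K/W
R_outer film = 1/(h_o·2πr_oL) = 1/(11.1×2π×0.157×24.8) = 0.003683 K/W
R_total = 0.1602 K/W
Q = ΔT/R_total = 23/0.1602

Q ≈ 144 W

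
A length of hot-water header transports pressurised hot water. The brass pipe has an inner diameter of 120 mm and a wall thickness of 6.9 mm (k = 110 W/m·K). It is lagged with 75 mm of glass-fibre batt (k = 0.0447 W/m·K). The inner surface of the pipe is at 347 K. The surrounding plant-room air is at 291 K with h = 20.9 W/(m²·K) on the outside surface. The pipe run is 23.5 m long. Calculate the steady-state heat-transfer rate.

Q ≈ 482 W

Treating each annulus and film as a series resistance:
R_brass pipe wall = ln(66.9/60)/(2π×110×23.5) = 6.702×10^-6 K/W
R_glass-fibre batt = ln(141.9/66.9)/(2π×0.0447×23.5) = 0.1139 K/W
R_outer film = 1/(h_o·2πr_oL) = 1/(20.9×2π×0.1419×23.5) = 0.002284 K/W
R_total = 0.1162 K/W
Q = ΔT/R_total = 56/0.1162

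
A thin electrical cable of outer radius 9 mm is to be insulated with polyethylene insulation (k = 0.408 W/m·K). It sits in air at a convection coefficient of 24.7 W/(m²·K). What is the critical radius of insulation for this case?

For a cylinder r_cr = k/h = 0.408/24.7
r_cr = 16.5 mm; since the bare radius (9 mm) is below r_cr, adding a thin layer of insulation will *increase* heat loss.

r_cr ≈ 16.5 mm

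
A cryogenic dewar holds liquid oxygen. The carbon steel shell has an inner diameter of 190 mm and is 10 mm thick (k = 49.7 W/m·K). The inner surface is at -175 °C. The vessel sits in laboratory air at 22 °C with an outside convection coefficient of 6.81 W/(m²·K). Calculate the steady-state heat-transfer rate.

Q ≈ 186 W

Spherical conduction: R = (1/r_in − 1/r_out)/(4πk) per layer; series-sum.
R_carbon steel shell = (1/0.095 − 1/0.105)/(4π×49.7) = 0.001605 K/W
R_outer film = 1/(h·4πr_o²) = 1/(6.81×4π×0.105²) = 1.06 K/W
R_total = 1.062 K/W
Q = ΔT/R_total = 197/1.062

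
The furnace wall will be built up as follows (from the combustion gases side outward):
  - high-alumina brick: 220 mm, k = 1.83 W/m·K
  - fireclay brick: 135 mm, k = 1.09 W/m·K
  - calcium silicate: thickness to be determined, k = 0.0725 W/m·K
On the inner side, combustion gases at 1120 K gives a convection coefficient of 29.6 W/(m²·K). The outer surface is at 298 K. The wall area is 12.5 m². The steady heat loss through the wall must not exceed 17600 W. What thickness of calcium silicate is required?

L ≈ 22.2 mm

Thermal resistances in series:
R_inner film = 1/(h_i·A) = 1/(29.6×12.5) = 0.002703 K/W
R_high-alumina brick = L/(kA) = 0.22/(1.83×12.5) = 0.009617 K/W
R_fireclay brick = L/(kA) = 0.135/(1.09×12.5) = 0.009908 K/W
Sum of the known resistances R_other = 0.02223 K/W
Required total resistance R_tot = ΔT/Q_allow = 822/17600 = 0.0467 K/W
R_calcium silicate = R_tot − R_other = 0.02448 K/W
L = R·k·A = 0.02448×0.0725×12.5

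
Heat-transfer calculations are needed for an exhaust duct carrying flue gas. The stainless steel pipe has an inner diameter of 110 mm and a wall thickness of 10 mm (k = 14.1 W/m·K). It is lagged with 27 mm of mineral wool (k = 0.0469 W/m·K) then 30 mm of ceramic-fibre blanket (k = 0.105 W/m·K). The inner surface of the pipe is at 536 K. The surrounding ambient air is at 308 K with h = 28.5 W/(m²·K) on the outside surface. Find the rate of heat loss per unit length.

q′ ≈ 138 W/m

For a radial system each layer contributes R = ln(r_out/r_in)/(2πkL); films add R = 1/(hA).
R_stainless steel pipe wall = ln(65/55)/(2π×14.1×1) = 0.001886 K/W
R_mineral wool = ln(92/65)/(2π×0.0469×1) = 1.179 K/W
R_ceramic-fibre blanket = ln(122/92)/(2π×0.105×1) = 0.4278 K/W
R_outer film = 1/(h_o·2πr_oL) = 1/(28.5×2π×0.122×1) = 0.04577 K/W
R_total = 1.654 K/W
Q = ΔT/R_total = 228/1.654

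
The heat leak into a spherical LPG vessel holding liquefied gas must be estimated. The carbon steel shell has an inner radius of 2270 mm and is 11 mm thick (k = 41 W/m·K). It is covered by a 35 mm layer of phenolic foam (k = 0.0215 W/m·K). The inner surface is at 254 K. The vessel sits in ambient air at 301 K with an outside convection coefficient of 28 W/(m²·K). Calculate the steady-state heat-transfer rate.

Q ≈ 1880 W

For a spherical shell R = (1/r₁ − 1/r₂)/(4πk); film R = 1/(h·4πr²). In series:
R_carbon steel shell = (1/2.27 − 1/2.281)/(4π×41) = 4.123×10^-6 K/W
R_phenolic foam = (1/2.281 − 1/2.316)/(4π×0.0215) = 0.02452 K/W
R_outer film = 1/(h·4πr_o²) = 1/(28×4π×2.316²) = 5.299×10^-4 K/W
R_total = 0.02506 K/W
Q = ΔT/R_total = 47/0.02506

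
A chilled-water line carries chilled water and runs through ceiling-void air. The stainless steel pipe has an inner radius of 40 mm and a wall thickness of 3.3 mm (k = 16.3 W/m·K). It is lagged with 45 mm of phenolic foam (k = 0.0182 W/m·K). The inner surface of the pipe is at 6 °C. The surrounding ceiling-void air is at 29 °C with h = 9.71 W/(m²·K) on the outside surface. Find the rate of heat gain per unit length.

q′ ≈ 3.58 W/m

Treating each annulus and film as a series resistance:
R_stainless steel pipe wall = ln(43.3/40)/(2π×16.3×1) = 7.74×10^-4 K/W
R_phenolic foam = ln(88.3/43.3)/(2π×0.0182×1) = 6.231 K/W
R_outer film = 1/(h_o·2πr_oL) = 1/(9.71×2π×0.0883×1) = 0.1856 K/W
R_total = 6.418 K/W
Q = ΔT/R_total = 23/6.418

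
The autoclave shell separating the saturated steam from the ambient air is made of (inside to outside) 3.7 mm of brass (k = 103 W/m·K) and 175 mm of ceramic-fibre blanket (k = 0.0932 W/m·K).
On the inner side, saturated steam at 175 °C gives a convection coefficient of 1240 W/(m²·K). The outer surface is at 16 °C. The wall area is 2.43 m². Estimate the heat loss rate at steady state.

Q ≈ 206 W

Series thermal resistances:
R_inner film = 1/(h_i·A) = 1/(1240×2.43) = 3.319×10^-4 K/W
R_brass = L/(kA) = 0.0037/(103×2.43) = 1.478×10^-5 K/W
R_ceramic-fibre blanket = L/(kA) = 0.175/(0.0932×2.43) = 0.7727 K/W
R_total = 0.7731 K/W
Q = ΔT / R_total = 159 / 0.7731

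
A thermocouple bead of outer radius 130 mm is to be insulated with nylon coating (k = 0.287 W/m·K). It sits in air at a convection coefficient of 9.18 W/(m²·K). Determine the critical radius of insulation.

For a sphere r_cr = 2k/h = 2×0.287/9.18
r_cr = 62.5 mm; since the bare radius (130 mm) is above r_cr, any added insulation will reduce heat loss.

r_cr ≈ 62.5 mm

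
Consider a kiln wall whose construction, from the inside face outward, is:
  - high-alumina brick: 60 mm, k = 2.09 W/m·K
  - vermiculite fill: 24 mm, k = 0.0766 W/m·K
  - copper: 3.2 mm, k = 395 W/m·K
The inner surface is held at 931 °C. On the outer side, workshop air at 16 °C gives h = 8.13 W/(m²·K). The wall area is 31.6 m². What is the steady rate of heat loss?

Treating each layer as a thermal resistance in series:
R_high-alumina brick = L/(kA) = 0.06/(2.09×31.6) = 9.085×10^-4 K/W
R_vermiculite fill = L/(kA) = 0.024/(0.0766×31.6) = 0.009915 K/W
R_copper = L/(kA) = 0.0032/(395×31.6) = 2.564×10^-7 K/W
R_outer film = 1/(h_o·A) = 1/(8.13×31.6) = 0.003892 K/W
R_total = 0.01472 K/W
Q = ΔT / R_total = 915 / 0.01472

Q ≈ 62200 W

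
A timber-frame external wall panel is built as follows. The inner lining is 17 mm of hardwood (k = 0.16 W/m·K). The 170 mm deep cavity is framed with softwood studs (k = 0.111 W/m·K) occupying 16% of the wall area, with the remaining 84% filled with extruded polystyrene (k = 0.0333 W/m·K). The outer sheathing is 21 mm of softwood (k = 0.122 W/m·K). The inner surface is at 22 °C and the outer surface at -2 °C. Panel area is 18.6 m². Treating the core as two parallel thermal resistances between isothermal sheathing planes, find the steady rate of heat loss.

Sheathing layers in series; stud and cavity paths in parallel between them.
R_inner = 0.017/(0.16×18.6) = 0.005712 K/W
R_stud  = 0.17/(0.111×0.16×18.6) = 0.5146 K/W
R_cav   = 0.17/(0.0333×0.84×18.6) = 0.3267 K/W
1/R_core = 1/R_stud + 1/R_cav → R_core = 0.1999 K/W
R_outer = 0.021/(0.122×18.6) = 0.009254 K/W
R_total = 0.2148 K/W
Q = ΔT/R_total = 24/0.2148

Q ≈ 112 W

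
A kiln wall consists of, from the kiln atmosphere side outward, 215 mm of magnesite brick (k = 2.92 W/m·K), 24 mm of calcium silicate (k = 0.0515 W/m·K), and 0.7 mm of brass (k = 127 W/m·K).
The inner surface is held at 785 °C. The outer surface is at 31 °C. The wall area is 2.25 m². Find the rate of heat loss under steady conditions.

Thermal resistances in series:
R_magnesite brick = L/(kA) = 0.215/(2.92×2.25) = 0.03272 K/W
R_calcium silicate = L/(kA) = 0.024/(0.0515×2.25) = 0.2071 K/W
R_brass = L/(kA) = 0.0007/(127×2.25) = 2.45×10^-6 K/W
R_total = 0.2398 K/W
Q = ΔT / R_total = 754 / 0.2398

Q ≈ 3140 W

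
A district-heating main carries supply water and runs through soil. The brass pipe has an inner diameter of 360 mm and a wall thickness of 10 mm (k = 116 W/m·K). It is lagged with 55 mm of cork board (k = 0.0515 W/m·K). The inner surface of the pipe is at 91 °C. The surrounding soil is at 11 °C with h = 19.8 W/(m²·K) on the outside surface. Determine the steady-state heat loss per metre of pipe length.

q′ ≈ 97.7 W/m

For a radial system each layer contributes R = ln(r_out/r_in)/(2πkL); films add R = 1/(hA).
R_brass pipe wall = ln(190/180)/(2π×116×1) = 7.418×10^-5 K/W
R_cork board = ln(245/190)/(2π×0.0515×1) = 0.7857 K/W
R_outer film = 1/(h_o·2πr_oL) = 1/(19.8×2π×0.245×1) = 0.03281 K/W
R_total = 0.8186 K/W
Q = ΔT/R_total = 80/0.8186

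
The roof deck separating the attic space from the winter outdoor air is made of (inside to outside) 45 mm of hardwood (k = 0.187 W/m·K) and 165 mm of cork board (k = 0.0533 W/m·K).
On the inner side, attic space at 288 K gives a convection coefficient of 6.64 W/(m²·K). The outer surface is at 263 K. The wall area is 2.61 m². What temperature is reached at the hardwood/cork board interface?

Treating each layer as a thermal resistance in series:
R_inner film = 1/(h_i·A) = 1/(6.64×2.61) = 0.0577 K/W
R_hardwood = L/(kA) = 0.045/(0.187×2.61) = 0.0922 K/W
R_cork board = L/(kA) = 0.165/(0.0533×2.61) = 1.186 K/W
R_total = 1.336 K/W;  Q = ΔT/R_total = 25/1.336 = 18.71 W
T_interface = T_inner − Q·ΣR(inner→interface) = 288 − 18.7×0.1499

T ≈ 285 K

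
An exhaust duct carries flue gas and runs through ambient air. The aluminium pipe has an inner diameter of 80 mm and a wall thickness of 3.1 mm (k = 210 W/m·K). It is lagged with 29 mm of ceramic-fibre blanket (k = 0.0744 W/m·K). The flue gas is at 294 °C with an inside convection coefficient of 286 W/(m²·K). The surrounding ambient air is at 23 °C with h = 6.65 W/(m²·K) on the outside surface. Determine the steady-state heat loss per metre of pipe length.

Radial resistances (cylindrical: R_cond = ln(r_o/r_i)/(2πkL), R_conv = 1/(h·2πrL)):
R_inner film = 1/(h_i·2πr₁L) = 1/(286×2π×0.04×1) = 0.01391 K/W
R_aluminium pipe wall = ln(43.1/40)/(2π×210×1) = 5.657×10^-5 K/W
R_ceramic-fibre blanket = ln(72.1/43.1)/(2π×0.0744×1) = 1.101 K/W
R_outer film = 1/(h_o·2πr_oL) = 1/(6.65×2π×0.0721×1) = 0.3319 K/W
R_total = 1.447 K/W
Q = ΔT/R_total = 271/1.447

q′ ≈ 187 W/m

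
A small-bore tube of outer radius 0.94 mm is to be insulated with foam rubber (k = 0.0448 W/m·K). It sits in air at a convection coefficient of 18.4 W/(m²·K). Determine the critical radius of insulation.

For a cylinder r_cr = k/h = 0.0448/18.4
r_cr = 2.43 mm; since the bare radius (0.94 mm) is below r_cr, adding a thin layer of insulation will *increase* heat loss.

r_cr ≈ 2.43 mm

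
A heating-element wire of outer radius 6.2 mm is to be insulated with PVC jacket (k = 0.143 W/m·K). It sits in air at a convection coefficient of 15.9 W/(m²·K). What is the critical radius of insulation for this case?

r_cr ≈ 8.99 mm

For a cylinder r_cr = k/h = 0.143/15.9
r_cr = 8.99 mm; since the bare radius (6.2 mm) is below r_cr, adding a thin layer of insulation will *increase* heat loss.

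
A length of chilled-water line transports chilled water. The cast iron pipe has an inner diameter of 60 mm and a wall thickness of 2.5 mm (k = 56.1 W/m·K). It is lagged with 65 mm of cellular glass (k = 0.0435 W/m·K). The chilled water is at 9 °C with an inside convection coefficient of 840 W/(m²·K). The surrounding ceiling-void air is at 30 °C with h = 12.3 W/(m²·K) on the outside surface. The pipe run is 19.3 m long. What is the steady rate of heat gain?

Treating each annulus and film as a series resistance:
R_inner film = 1/(h_i·2πr₁L) = 1/(840×2π×0.03×19.3) = 3.272×10^-4 K/W
R_cast iron pipe wall = ln(32.5/30)/(2π×56.1×19.3) = 1.177×10^-5 K/W
R_cellular glass = ln(97.5/32.5)/(2π×0.0435×19.3) = 0.2083 K/W
R_outer film = 1/(h_o·2πr_oL) = 1/(12.3×2π×0.0975×19.3) = 0.006876 K/W
R_total = 0.2155 K/W
Q = ΔT/R_total = 21/0.2155

Q ≈ 97.5 W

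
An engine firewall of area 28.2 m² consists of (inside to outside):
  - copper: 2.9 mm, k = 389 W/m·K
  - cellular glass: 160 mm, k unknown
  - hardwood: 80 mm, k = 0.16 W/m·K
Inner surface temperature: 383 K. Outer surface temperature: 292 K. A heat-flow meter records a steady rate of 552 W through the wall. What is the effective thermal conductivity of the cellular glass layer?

k ≈ 0.0386 W/(m·K)

Treating each layer as a thermal resistance in series:
R_copper = L/(kA) = 0.0029/(389×28.2) = 2.644×10^-7 K/W
R_hardwood = L/(kA) = 0.08/(0.16×28.2) = 0.01773 K/W
Sum of known resistances R_other = 0.01773 K/W
Total R = ΔT/Q = 91/552 = 0.1649 K/W
R_cellular glass = R_total − R_other = 0.1471 K/W
k = L/(R·A) = 0.16/(0.1471×28.2)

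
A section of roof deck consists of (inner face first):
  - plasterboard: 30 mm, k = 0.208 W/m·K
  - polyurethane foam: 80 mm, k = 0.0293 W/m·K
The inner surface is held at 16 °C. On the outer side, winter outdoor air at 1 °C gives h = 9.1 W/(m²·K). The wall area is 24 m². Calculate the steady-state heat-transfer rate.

Q ≈ 121 W

Thermal resistances in series:
R_plasterboard = L/(kA) = 0.03/(0.208×24) = 0.00601 K/W
R_polyurethane foam = L/(kA) = 0.08/(0.0293×24) = 0.1138 K/W
R_outer film = 1/(h_o·A) = 1/(9.1×24) = 0.004579 K/W
R_total = 0.1244 K/W
Q = ΔT / R_total = 15 / 0.1244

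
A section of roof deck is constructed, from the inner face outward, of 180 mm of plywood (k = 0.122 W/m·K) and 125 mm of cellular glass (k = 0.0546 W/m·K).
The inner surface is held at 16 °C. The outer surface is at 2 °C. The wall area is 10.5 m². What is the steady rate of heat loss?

Q ≈ 39 W

Thermal resistances in series:
R_plywood = L/(kA) = 0.18/(0.122×10.5) = 0.1405 K/W
R_cellular glass = L/(kA) = 0.125/(0.0546×10.5) = 0.218 K/W
R_total = 0.3586 K/W
Q = ΔT / R_total = 14 / 0.3586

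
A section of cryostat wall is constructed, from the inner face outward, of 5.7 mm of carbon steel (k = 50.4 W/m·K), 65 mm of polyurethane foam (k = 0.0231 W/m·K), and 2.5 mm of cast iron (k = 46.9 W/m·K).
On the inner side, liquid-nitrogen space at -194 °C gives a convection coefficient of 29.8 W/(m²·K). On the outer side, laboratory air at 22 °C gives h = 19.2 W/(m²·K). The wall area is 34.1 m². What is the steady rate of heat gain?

Thermal resistances in series:
R_inner film = 1/(h_i·A) = 1/(29.8×34.1) = 9.841×10^-4 K/W
R_carbon steel = L/(kA) = 0.0057/(50.4×34.1) = 3.317×10^-6 K/W
R_polyurethane foam = L/(kA) = 0.065/(0.0231×34.1) = 0.08252 K/W
R_cast iron = L/(kA) = 0.0025/(46.9×34.1) = 1.563×10^-6 K/W
R_outer film = 1/(h_o·A) = 1/(19.2×34.1) = 0.001527 K/W
R_total = 0.08503 K/W
Q = ΔT / R_total = 216 / 0.08503

Q ≈ 2540 W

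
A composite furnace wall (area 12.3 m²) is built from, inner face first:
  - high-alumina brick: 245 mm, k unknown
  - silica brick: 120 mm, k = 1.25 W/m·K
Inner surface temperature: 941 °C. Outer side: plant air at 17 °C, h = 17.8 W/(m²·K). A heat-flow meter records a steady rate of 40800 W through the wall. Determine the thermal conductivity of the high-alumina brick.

Thermal resistances in series:
R_silica brick = L/(kA) = 0.12/(1.25×12.3) = 0.007805 K/W
R_outer film = 1/(h_o·A) = 1/(17.8×12.3) = 0.004567 K/W
Sum of known resistances R_other = 0.01237 K/W
Total R = ΔT/Q = 924/40800 = 0.02265 K/W
R_high-alumina brick = R_total − R_other = 0.01027 K/W
k = L/(R·A) = 0.245/(0.01027×12.3)

k ≈ 1.94 W/(m·K)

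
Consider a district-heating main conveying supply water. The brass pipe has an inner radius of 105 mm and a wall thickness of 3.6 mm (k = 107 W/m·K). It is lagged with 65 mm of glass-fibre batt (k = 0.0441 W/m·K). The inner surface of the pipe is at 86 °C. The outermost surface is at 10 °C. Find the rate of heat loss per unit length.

Treating each annulus and film as a series resistance:
R_brass pipe wall = ln(108.6/105)/(2π×107×1) = 5.014×10^-5 K/W
R_glass-fibre batt = ln(173.6/108.6)/(2π×0.0441×1) = 1.693 K/W
R_total = 1.693 K/W
Q = ΔT/R_total = 76/1.693

q′ ≈ 44.9 W/m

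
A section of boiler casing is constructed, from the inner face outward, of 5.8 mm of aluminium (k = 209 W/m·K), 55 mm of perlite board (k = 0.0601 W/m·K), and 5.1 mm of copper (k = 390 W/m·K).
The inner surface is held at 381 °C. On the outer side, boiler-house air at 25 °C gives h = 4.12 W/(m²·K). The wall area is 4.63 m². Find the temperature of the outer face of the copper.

Model the wall as resistances in series:
R_aluminium = L/(kA) = 0.0058/(209×4.63) = 5.994×10^-6 K/W
R_perlite board = L/(kA) = 0.055/(0.0601×4.63) = 0.1977 K/W
R_copper = L/(kA) = 0.0051/(390×4.63) = 2.824×10^-6 K/W
R_outer film = 1/(h_o·A) = 1/(4.12×4.63) = 0.05242 K/W
R_total = 0.2501 K/W;  Q = ΔT/R_total = 356/0.2501 = 1424 W
T_interface = T_inner − Q·ΣR(inner→interface) = 381 − 1420×0.1977

T ≈ 99.6 °C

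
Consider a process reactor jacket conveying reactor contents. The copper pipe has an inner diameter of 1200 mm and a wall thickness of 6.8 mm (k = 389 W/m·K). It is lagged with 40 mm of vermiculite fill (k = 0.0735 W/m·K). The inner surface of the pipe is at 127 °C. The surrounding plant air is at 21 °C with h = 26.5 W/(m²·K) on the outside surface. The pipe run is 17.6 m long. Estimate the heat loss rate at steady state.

Q ≈ 12600 W

Per-layer cylindrical resistances, series-summed:
R_copper pipe wall = ln(606.8/600)/(2π×389×17.6) = 2.62×10^-7 K/W
R_vermiculite fill = ln(646.8/606.8)/(2π×0.0735×17.6) = 0.007854 K/W
R_outer film = 1/(h_o·2πr_oL) = 1/(26.5×2π×0.6468×17.6) = 5.276×10^-4 K/W
R_total = 0.008382 K/W
Q = ΔT/R_total = 106/0.008382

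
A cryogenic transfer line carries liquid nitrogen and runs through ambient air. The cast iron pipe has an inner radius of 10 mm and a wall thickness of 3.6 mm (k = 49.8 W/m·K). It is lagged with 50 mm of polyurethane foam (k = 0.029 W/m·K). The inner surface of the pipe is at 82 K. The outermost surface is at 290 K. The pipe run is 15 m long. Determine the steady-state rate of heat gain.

Radial resistances (cylindrical: R_cond = ln(r_o/r_i)/(2πkL), R_conv = 1/(h·2πrL)):
R_cast iron pipe wall = ln(13.6/10)/(2π×49.8×15) = 6.551×10^-5 K/W
R_polyurethane foam = ln(63.6/13.6)/(2π×0.029×15) = 0.5644 K/W
R_total = 0.5644 K/W
Q = ΔT/R_total = 208/0.5644

Q ≈ 369 W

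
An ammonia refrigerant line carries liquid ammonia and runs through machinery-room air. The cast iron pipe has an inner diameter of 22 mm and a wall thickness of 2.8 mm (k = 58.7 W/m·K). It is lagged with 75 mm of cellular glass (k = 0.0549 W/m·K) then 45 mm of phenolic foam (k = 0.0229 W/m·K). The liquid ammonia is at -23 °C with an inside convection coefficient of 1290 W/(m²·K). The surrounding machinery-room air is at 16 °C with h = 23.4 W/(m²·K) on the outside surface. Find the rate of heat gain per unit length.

q′ ≈ 4.69 W/m

Per-layer cylindrical resistances, series-summed:
R_inner film = 1/(h_i·2πr₁L) = 1/(1290×2π×0.011×1) = 0.01122 K/W
R_cast iron pipe wall = ln(13.8/11)/(2π×58.7×1) = 6.149×10^-4 K/W
R_cellular glass = ln(88.8/13.8)/(2π×0.0549×1) = 5.397 K/W
R_phenolic foam = ln(133.8/88.8)/(2π×0.0229×1) = 2.849 K/W
R_outer film = 1/(h_o·2πr_oL) = 1/(23.4×2π×0.1338×1) = 0.05083 K/W
R_total = 8.309 K/W
Q = ΔT/R_total = 39/8.309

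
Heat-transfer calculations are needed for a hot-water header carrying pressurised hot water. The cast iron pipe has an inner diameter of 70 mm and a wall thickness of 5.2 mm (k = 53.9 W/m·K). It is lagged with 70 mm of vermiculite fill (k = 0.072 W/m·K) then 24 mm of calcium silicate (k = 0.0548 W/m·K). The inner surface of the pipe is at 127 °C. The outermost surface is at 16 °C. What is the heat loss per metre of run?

q′ ≈ 39.6 W/m

Per-layer cylindrical resistances, series-summed:
R_cast iron pipe wall = ln(40.2/35)/(2π×53.9×1) = 4.09×10^-4 K/W
R_vermiculite fill = ln(110.2/40.2)/(2π×0.072×1) = 2.229 K/W
R_calcium silicate = ln(134.2/110.2)/(2π×0.0548×1) = 0.5722 K/W
R_total = 2.802 K/W
Q = ΔT/R_total = 111/2.802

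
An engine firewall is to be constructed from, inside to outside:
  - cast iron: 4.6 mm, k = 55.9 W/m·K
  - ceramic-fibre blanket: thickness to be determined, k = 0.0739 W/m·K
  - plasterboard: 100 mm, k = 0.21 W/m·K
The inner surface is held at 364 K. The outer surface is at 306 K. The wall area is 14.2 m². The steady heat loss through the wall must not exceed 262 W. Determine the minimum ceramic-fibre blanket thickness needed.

L ≈ 197 mm

Treating each layer as a thermal resistance in series:
R_cast iron = L/(kA) = 0.0046/(55.9×14.2) = 5.795×10^-6 K/W
R_plasterboard = L/(kA) = 0.1/(0.21×14.2) = 0.03353 K/W
Sum of the known resistances R_other = 0.03354 K/W
Required total resistance R_tot = ΔT/Q_allow = 58/262 = 0.2214 K/W
R_ceramic-fibre blanket = R_tot − R_other = 0.1878 K/W
L = R·k·A = 0.1878×0.0739×14.2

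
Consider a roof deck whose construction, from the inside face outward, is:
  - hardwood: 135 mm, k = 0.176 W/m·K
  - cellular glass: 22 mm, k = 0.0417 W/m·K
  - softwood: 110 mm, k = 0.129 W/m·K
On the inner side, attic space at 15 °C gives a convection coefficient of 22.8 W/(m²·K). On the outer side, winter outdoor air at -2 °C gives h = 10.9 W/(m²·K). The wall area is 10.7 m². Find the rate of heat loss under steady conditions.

Q ≈ 79.7 W

Series thermal resistances:
R_inner film = 1/(h_i·A) = 1/(22.8×10.7) = 0.004099 K/W
R_hardwood = L/(kA) = 0.135/(0.176×10.7) = 0.07169 K/W
R_cellular glass = L/(kA) = 0.022/(0.0417×10.7) = 0.04931 K/W
R_softwood = L/(kA) = 0.11/(0.129×10.7) = 0.07969 K/W
R_outer film = 1/(h_o·A) = 1/(10.9×10.7) = 0.008574 K/W
R_total = 0.2134 K/W
Q = ΔT / R_total = 17 / 0.2134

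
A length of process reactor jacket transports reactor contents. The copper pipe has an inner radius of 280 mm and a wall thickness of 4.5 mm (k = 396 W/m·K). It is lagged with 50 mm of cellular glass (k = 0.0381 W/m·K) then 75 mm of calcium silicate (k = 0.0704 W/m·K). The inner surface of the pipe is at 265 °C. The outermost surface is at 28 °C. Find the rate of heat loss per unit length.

q′ ≈ 209 W/m

Treating each annulus and film as a series resistance:
R_copper pipe wall = ln(284.5/280)/(2π×396×1) = 6.408×10^-6 K/W
R_cellular glass = ln(334.5/284.5)/(2π×0.0381×1) = 0.6763 K/W
R_calcium silicate = ln(409.5/334.5)/(2π×0.0704×1) = 0.4573 K/W
R_total = 1.134 K/W
Q = ΔT/R_total = 237/1.134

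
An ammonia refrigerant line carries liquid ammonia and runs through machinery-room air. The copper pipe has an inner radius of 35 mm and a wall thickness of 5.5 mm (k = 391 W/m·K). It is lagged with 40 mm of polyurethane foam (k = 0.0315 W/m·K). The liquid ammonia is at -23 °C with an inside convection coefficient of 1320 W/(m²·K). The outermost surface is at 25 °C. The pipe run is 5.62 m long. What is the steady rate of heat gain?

Q ≈ 77.6 W

Cylindrical conduction, so R = ln(r₂/r₁)/(2πkL) per layer, in series:
R_inner film = 1/(h_i·2πr₁L) = 1/(1320×2π×0.035×5.62) = 6.13×10^-4 K/W
R_copper pipe wall = ln(40.5/35)/(2π×391×5.62) = 1.057×10^-5 K/W
R_polyurethane foam = ln(80.5/40.5)/(2π×0.0315×5.62) = 0.6176 K/W
R_total = 0.6182 K/W
Q = ΔT/R_total = 48/0.6182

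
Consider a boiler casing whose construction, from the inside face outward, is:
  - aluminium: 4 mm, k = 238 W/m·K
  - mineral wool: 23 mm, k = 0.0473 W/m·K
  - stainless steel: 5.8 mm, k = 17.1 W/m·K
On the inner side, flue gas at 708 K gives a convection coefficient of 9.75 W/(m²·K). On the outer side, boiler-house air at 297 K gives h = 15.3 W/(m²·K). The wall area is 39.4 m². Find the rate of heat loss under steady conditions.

Thermal resistances in series:
R_inner film = 1/(h_i·A) = 1/(9.75×39.4) = 0.002603 K/W
R_aluminium = L/(kA) = 0.004/(238×39.4) = 4.266×10^-7 K/W
R_mineral wool = L/(kA) = 0.023/(0.0473×39.4) = 0.01234 K/W
R_stainless steel = L/(kA) = 0.0058/(17.1×39.4) = 8.609×10^-6 K/W
R_outer film = 1/(h_o·A) = 1/(15.3×39.4) = 0.001659 K/W
R_total = 0.01661 K/W
Q = ΔT / R_total = 411 / 0.01661

Q ≈ 24700 W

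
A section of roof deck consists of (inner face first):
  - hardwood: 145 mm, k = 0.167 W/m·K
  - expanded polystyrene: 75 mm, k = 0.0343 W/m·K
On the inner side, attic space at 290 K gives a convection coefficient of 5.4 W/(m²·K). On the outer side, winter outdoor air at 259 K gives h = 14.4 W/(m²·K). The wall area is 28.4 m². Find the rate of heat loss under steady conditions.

Q ≈ 266 W

Thermal resistances in series:
R_inner film = 1/(h_i·A) = 1/(5.4×28.4) = 0.006521 K/W
R_hardwood = L/(kA) = 0.145/(0.167×28.4) = 0.03057 K/W
R_expanded polystyrene = L/(kA) = 0.075/(0.0343×28.4) = 0.07699 K/W
R_outer film = 1/(h_o·A) = 1/(14.4×28.4) = 0.002445 K/W
R_total = 0.1165 K/W
Q = ΔT / R_total = 31 / 0.1165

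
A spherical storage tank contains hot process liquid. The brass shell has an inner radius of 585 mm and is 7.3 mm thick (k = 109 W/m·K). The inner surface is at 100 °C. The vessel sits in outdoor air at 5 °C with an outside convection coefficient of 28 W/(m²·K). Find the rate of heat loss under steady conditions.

Q ≈ 11700 W

Spherical conduction: R = (1/r_in − 1/r_out)/(4πk) per layer; series-sum.
R_brass shell = (1/0.585 − 1/0.5923)/(4π×109) = 1.538×10^-5 K/W
R_outer film = 1/(h·4πr_o²) = 1/(28×4π×0.5923²) = 0.008101 K/W
R_total = 0.008117 K/W
Q = ΔT/R_total = 95/0.008117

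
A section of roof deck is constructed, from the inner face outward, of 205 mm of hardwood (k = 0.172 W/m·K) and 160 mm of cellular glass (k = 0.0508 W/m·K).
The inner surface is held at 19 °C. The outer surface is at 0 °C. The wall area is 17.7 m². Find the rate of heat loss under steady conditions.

Thermal resistances in series:
R_hardwood = L/(kA) = 0.205/(0.172×17.7) = 0.06734 K/W
R_cellular glass = L/(kA) = 0.16/(0.0508×17.7) = 0.1779 K/W
R_total = 0.2453 K/W
Q = ΔT / R_total = 19 / 0.2453

Q ≈ 77.5 W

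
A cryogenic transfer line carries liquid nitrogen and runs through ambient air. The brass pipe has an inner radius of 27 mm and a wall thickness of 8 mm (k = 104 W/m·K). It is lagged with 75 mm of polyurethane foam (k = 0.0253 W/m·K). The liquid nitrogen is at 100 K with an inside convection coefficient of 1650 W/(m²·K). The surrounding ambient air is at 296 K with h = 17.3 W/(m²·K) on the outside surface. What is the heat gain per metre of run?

q′ ≈ 26.9 W/m

Radial resistances (cylindrical: R_cond = ln(r_o/r_i)/(2πkL), R_conv = 1/(h·2πrL)):
R_inner film = 1/(h_i·2πr₁L) = 1/(1650×2π×0.027×1) = 0.003573 K/W
R_brass pipe wall = ln(35/27)/(2π×104×1) = 3.971×10^-4 K/W
R_polyurethane foam = ln(110/35)/(2π×0.0253×1) = 7.204 K/W
R_outer film = 1/(h_o·2πr_oL) = 1/(17.3×2π×0.11×1) = 0.08363 K/W
R_total = 7.291 K/W
Q = ΔT/R_total = 196/7.291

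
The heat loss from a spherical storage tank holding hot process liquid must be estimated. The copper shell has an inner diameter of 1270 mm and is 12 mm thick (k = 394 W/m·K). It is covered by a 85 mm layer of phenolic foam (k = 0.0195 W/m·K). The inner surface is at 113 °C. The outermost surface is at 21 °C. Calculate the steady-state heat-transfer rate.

Q ≈ 126 W

For a spherical shell R = (1/r₁ − 1/r₂)/(4πk); film R = 1/(h·4πr²). In series:
R_copper shell = (1/0.635 − 1/0.647)/(4π×394) = 5.899×10^-6 K/W
R_phenolic foam = (1/0.647 − 1/0.732)/(4π×0.0195) = 0.7324 K/W
R_total = 0.7324 K/W
Q = ΔT/R_total = 92/0.7324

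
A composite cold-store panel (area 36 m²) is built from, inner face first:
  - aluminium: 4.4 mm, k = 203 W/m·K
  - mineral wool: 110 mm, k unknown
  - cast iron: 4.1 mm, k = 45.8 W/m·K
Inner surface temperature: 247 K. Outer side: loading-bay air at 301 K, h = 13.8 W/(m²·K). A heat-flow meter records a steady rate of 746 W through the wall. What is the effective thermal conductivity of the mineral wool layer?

Model the wall as resistances in series:
R_aluminium = L/(kA) = 0.0044/(203×36) = 6.021×10^-7 K/W
R_cast iron = L/(kA) = 0.0041/(45.8×36) = 2.487×10^-6 K/W
R_outer film = 1/(h_o·A) = 1/(13.8×36) = 0.002013 K/W
Sum of known resistances R_other = 0.002016 K/W
Total R = ΔT/Q = 54/746 = 0.07239 K/W
R_mineral wool = R_total − R_other = 0.07037 K/W
k = L/(R·A) = 0.11/(0.07037×36)

k ≈ 0.0434 W/(m·K)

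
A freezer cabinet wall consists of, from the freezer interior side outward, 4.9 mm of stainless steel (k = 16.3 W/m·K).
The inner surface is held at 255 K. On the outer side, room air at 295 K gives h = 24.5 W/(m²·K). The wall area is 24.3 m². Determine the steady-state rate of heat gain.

Q ≈ 23600 W

Thermal resistances in series:
R_stainless steel = L/(kA) = 0.0049/(16.3×24.3) = 1.237×10^-5 K/W
R_outer film = 1/(h_o·A) = 1/(24.5×24.3) = 0.00168 K/W
R_total = 0.001692 K/W
Q = ΔT / R_total = 40 / 0.001692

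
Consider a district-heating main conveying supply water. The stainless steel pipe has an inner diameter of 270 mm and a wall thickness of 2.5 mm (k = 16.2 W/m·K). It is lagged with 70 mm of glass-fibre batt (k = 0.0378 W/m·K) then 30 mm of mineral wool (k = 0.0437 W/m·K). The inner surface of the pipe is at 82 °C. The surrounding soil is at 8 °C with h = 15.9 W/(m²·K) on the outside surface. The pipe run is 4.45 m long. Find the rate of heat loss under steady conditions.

Treating each annulus and film as a series resistance:
R_stainless steel pipe wall = ln(137.5/135)/(2π×16.2×4.45) = 4.051×10^-5 K/W
R_glass-fibre batt = ln(207.5/137.5)/(2π×0.0378×4.45) = 0.3894 K/W
R_mineral wool = ln(237.5/207.5)/(2π×0.0437×4.45) = 0.1105 K/W
R_outer film = 1/(h_o·2πr_oL) = 1/(15.9×2π×0.2375×4.45) = 0.009471 K/W
R_total = 0.5094 K/W
Q = ΔT/R_total = 74/0.5094

Q ≈ 145 W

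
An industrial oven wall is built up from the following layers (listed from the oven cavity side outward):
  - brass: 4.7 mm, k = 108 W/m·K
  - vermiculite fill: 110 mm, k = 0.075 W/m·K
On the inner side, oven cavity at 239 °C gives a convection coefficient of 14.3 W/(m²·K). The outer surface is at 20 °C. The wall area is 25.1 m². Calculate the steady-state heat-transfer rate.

Using the resistance-network approach (series):
R_inner film = 1/(h_i·A) = 1/(14.3×25.1) = 0.002786 K/W
R_brass = L/(kA) = 0.0047/(108×25.1) = 1.734×10^-6 K/W
R_vermiculite fill = L/(kA) = 0.11/(0.075×25.1) = 0.05843 K/W
R_total = 0.06122 K/W
Q = ΔT / R_total = 219 / 0.06122

Q ≈ 3580 W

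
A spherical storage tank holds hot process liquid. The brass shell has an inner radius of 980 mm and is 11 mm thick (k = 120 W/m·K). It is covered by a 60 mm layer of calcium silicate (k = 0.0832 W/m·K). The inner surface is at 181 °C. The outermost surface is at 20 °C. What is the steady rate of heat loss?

Q ≈ 2920 W

Radial (spherical) resistances in series:
R_brass shell = (1/0.98 − 1/0.991)/(4π×120) = 7.511×10^-6 K/W
R_calcium silicate = (1/0.991 − 1/1.051)/(4π×0.0832) = 0.0551 K/W
R_total = 0.05511 K/W
Q = ΔT/R_total = 161/0.05511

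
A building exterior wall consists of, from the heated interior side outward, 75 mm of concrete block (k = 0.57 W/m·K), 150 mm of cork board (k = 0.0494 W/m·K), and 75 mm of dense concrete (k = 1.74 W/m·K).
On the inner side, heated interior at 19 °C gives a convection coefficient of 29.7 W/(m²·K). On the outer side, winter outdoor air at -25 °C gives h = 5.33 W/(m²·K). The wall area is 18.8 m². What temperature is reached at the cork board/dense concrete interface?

Thermal resistances in series:
R_inner film = 1/(h_i·A) = 1/(29.7×18.8) = 0.001791 K/W
R_concrete block = L/(kA) = 0.075/(0.57×18.8) = 0.006999 K/W
R_cork board = L/(kA) = 0.15/(0.0494×18.8) = 0.1615 K/W
R_dense concrete = L/(kA) = 0.075/(1.74×18.8) = 0.002293 K/W
R_outer film = 1/(h_o·A) = 1/(5.33×18.8) = 0.00998 K/W
R_total = 0.1826 K/W;  Q = ΔT/R_total = 44/0.1826 = 241 W
T_interface = T_inner − Q·ΣR(inner→interface) = 19 − 241×0.1703

T ≈ -22 °C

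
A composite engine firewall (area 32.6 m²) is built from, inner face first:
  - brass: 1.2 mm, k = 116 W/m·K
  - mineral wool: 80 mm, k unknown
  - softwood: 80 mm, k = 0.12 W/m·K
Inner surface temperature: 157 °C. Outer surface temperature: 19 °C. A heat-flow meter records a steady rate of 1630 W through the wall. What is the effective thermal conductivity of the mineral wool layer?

k ≈ 0.0382 W/(m·K)

Thermal resistances in series:
R_brass = L/(kA) = 0.0012/(116×32.6) = 3.173×10^-7 K/W
R_softwood = L/(kA) = 0.08/(0.12×32.6) = 0.02045 K/W
Sum of known resistances R_other = 0.02045 K/W
Total R = ΔT/Q = 138/1630 = 0.08466 K/W
R_mineral wool = R_total − R_other = 0.06421 K/W
k = L/(R·A) = 0.08/(0.06421×32.6)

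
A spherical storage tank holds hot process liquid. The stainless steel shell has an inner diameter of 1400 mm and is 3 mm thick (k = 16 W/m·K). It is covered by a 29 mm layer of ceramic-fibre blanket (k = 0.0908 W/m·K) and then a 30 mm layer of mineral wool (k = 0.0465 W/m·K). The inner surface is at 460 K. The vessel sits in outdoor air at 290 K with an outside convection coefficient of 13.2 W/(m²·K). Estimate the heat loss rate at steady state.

Each spherical layer contributes R = (1/r_i − 1/r_o)/(4πk):
R_stainless steel shell = (1/0.7 − 1/0.703)/(4π×16) = 3.032×10^-5 K/W
R_ceramic-fibre blanket = (1/0.703 − 1/0.732)/(4π×0.0908) = 0.04939 K/W
R_mineral wool = (1/0.732 − 1/0.762)/(4π×0.0465) = 0.09204 K/W
R_outer film = 1/(h·4πr_o²) = 1/(13.2×4π×0.762²) = 0.01038 K/W
R_total = 0.1518 K/W
Q = ΔT/R_total = 170/0.1518

Q ≈ 1120 W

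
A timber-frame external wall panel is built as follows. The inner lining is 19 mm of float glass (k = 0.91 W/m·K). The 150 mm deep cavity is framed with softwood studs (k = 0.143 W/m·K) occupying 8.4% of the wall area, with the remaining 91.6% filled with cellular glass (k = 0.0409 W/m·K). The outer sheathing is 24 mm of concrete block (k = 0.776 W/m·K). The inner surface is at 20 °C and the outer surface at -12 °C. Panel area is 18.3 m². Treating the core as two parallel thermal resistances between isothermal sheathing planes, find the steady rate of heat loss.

Sheathing layers in series; stud and cavity paths in parallel between them.
R_inner = 0.019/(0.91×18.3) = 0.001141 K/W
R_stud  = 0.15/(0.143×0.084×18.3) = 0.6824 K/W
R_cav   = 0.15/(0.0409×0.916×18.3) = 0.2188 K/W
1/R_core = 1/R_stud + 1/R_cav → R_core = 0.1657 K/W
R_outer = 0.024/(0.776×18.3) = 0.00169 K/W
R_total = 0.1685 K/W
Q = ΔT/R_total = 32/0.1685

Q ≈ 190 W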